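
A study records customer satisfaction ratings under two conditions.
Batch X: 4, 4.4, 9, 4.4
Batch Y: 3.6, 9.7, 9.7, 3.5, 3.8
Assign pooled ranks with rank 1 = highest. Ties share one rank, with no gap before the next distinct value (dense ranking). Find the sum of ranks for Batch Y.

Sorted (descending): 9.7, 9.7, 9, 4.4, 4.4, 4, 3.8, 3.6, 3.5
The 2 values of 9.7 share dense rank 1.
The 2 values of 4.4 share dense rank 3.
Remaining distinct values take the next consecutive integers.
Batch Y values → pooled ranks: 3.6→6, 9.7→1, 9.7→1, 3.5→7, 3.8→5
Rank sum = 6 + 1 + 1 + 7 + 5 = 20

20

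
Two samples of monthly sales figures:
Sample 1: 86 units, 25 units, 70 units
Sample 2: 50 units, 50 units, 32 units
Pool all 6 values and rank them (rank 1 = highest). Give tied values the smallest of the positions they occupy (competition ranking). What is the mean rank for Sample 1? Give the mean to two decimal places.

3.00

Sorted (descending): 86, 70, 50, 50, 32, 25
The 2 values of 50 occupy positions 3–4 → each gets rank 3.
Sample 1 values → pooled ranks: 86→1, 25→6, 70→2
Mean rank = (1 + 6 + 2) / 3 = 3.00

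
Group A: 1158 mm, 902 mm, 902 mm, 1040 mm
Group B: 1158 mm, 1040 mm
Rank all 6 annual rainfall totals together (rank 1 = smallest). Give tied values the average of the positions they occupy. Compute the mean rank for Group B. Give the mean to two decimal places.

Sorted (ascending): 902, 902, 1040, 1040, 1158, 1158
The 2 values of 902 occupy positions 1–2 → average rank (1+2)/2 = 1.5.
The 2 values of 1040 occupy positions 3–4 → average rank (3+4)/2 = 3.5.
The 2 values of 1158 occupy positions 5–6 → average rank (5+6)/2 = 5.5.
Group B values → pooled ranks: 1158→5.5, 1040→3.5
Mean rank = (5.5 + 3.5) / 2 = 4.50

4.50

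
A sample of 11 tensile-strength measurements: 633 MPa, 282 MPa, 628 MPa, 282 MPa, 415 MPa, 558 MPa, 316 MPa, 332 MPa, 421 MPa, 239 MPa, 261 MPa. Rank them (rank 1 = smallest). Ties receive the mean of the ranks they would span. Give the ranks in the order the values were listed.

Sorted (ascending): 239, 261, 282, 282, 316, 332, 415, 421, 558, 628, 633
The 2 values of 282 occupy positions 3–4 → average rank (3+4)/2 = 3.5.

11, 3.5, 10, 3.5, 7, 9, 5, 6, 8, 1, 2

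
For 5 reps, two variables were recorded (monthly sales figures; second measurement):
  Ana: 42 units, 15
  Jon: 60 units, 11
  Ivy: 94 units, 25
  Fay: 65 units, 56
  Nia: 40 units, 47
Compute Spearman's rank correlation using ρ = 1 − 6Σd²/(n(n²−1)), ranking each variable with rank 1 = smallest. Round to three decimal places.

0.100

Ranks of variable 1: 2, 3, 5, 4, 1
Ranks of variable 2: 2, 1, 3, 5, 4
d = r₁ − r₂: 0, 2, 2, -1, -3
d²: 0, 4, 4, 1, 9; Σd² = 18
ρ = 1 − 6·18/(5·24) = 1 − 108/120 = 0.100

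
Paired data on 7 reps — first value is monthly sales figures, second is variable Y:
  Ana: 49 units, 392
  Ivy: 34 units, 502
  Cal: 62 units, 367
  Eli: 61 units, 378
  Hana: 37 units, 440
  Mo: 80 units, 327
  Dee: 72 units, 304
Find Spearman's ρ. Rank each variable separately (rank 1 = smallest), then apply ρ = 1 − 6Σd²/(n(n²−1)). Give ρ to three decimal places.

-0.964

Ranks of variable 1: 3, 1, 5, 4, 2, 7, 6
Ranks of variable 2: 5, 7, 3, 4, 6, 2, 1
d = r₁ − r₂: -2, -6, 2, 0, -4, 5, 5
d²: 4, 36, 4, 0, 16, 25, 25; Σd² = 110
ρ = 1 − 6·110/(7·48) = 1 − 660/336 = -0.964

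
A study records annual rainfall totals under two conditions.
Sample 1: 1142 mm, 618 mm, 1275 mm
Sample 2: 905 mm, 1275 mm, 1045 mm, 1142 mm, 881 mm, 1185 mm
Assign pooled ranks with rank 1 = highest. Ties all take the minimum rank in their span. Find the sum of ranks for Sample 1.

Sorted (descending): 1275, 1275, 1185, 1142, 1142, 1045, 905, 881, 618
The 2 values of 1275 occupy positions 1–2 → each gets rank 1.
The 2 values of 1142 occupy positions 4–5 → each gets rank 4.
Sample 1 values → pooled ranks: 1142→4, 618→9, 1275→1
Rank sum = 4 + 9 + 1 = 14

14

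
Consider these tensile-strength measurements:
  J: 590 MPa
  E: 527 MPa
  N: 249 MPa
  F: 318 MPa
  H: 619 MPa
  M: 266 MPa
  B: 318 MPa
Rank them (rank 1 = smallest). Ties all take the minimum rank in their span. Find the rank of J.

6

Sorted (ascending): 249, 266, 318, 318, 527, 590, 619
The 2 values of 318 occupy positions 3–4 → each gets rank 3.
J has value 590 MPa → rank 6.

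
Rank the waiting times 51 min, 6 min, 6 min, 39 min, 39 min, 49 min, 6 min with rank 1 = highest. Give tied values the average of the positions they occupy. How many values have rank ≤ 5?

Sorted (descending): 51, 49, 39, 39, 6, 6, 6
The 2 values of 39 occupy positions 3–4 → average rank (3+4)/2 = 3.5.
The 3 values of 6 occupy positions 5–7 → average rank 6.
Ranks ≤ 5: {1, 2, 3.5, 3.5} → 4 values.

4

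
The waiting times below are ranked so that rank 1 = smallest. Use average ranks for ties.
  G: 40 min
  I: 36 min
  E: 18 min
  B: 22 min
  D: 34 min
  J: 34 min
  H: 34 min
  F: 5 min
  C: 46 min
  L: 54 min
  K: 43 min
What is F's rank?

1

Sorted (ascending): 5, 18, 22, 34, 34, 34, 36, 40, 43, 46, 54
The 3 values of 34 occupy positions 4–6 → average rank 5.
F has value 5 min → rank 1.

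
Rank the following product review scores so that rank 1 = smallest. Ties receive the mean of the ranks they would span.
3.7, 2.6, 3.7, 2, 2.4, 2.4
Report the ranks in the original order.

5.5, 4, 5.5, 1, 2.5, 2.5

Sorted (ascending): 2, 2.4, 2.4, 2.6, 3.7, 3.7
The 2 values of 2.4 occupy positions 2–3 → average rank (2+3)/2 = 2.5.
The 2 values of 3.7 occupy positions 5–6 → average rank (5+6)/2 = 5.5.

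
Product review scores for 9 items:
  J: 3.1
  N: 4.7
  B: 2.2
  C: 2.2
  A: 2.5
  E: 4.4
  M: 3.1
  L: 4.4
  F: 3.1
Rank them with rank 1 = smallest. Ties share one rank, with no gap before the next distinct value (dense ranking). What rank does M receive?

Sorted (ascending): 2.2, 2.2, 2.5, 3.1, 3.1, 3.1, 4.4, 4.4, 4.7
The 2 values of 2.2 share dense rank 1.
The 3 values of 3.1 share dense rank 3.
The 2 values of 4.4 share dense rank 4.
Remaining distinct values take the next consecutive integers.
M has value 3.1 → rank 3.

3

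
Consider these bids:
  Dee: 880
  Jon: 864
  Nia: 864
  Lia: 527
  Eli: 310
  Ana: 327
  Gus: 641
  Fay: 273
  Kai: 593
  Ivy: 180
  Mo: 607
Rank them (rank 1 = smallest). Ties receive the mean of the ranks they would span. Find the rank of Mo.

Sorted (ascending): 180, 273, 310, 327, 527, 593, 607, 641, 864, 864, 880
The 2 values of 864 occupy positions 9–10 → average rank (9+10)/2 = 9.5.
Mo has value 607 → rank 7.

7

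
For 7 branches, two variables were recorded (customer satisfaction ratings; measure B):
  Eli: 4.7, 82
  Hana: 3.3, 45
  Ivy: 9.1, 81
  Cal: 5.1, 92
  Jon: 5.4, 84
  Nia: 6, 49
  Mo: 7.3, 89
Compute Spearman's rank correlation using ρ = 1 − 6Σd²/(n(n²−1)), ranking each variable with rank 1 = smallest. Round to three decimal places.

Ranks of variable 1: 2, 1, 7, 3, 4, 5, 6
Ranks of variable 2: 4, 1, 3, 7, 5, 2, 6
d = r₁ − r₂: -2, 0, 4, -4, -1, 3, 0
d²: 4, 0, 16, 16, 1, 9, 0; Σd² = 46
ρ = 1 − 6·46/(7·48) = 1 − 276/336 = 0.179

0.179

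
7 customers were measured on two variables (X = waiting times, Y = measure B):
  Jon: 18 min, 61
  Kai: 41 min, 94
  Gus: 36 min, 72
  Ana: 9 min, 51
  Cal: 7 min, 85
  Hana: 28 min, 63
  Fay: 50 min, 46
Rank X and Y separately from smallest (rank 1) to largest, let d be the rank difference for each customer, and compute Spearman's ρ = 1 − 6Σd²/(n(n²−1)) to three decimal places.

Ranks of variable 1: 3, 6, 5, 2, 1, 4, 7
Ranks of variable 2: 3, 7, 5, 2, 6, 4, 1
d = r₁ − r₂: 0, -1, 0, 0, -5, 0, 6
d²: 0, 1, 0, 0, 25, 0, 36; Σd² = 62
ρ = 1 − 6·62/(7·48) = 1 − 372/336 = -0.107

-0.107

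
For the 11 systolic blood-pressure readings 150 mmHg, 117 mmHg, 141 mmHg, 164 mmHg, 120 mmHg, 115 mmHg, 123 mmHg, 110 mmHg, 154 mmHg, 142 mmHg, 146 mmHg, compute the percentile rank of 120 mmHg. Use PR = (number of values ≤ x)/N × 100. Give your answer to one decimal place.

N = 11.
Strictly below 120: 3. Equal to 120: 1.
PR = 4/11 × 100 = 36.4

36.4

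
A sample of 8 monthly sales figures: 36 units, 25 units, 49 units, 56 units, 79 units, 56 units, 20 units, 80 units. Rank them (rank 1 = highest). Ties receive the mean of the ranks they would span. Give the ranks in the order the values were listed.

Sorted (descending): 80, 79, 56, 56, 49, 36, 25, 20
The 2 values of 56 occupy positions 3–4 → average rank (3+4)/2 = 3.5.

6, 7, 5, 3.5, 2, 3.5, 8, 1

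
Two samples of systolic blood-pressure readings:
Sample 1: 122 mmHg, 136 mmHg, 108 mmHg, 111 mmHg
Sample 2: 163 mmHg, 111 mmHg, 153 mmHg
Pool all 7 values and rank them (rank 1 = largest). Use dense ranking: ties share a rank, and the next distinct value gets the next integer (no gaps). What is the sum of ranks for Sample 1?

Sorted (descending): 163, 153, 136, 122, 111, 111, 108
The 2 values of 111 share dense rank 5.
Remaining distinct values take the next consecutive integers.
Sample 1 values → pooled ranks: 122→4, 136→3, 108→6, 111→5
Rank sum = 4 + 3 + 6 + 5 = 18

18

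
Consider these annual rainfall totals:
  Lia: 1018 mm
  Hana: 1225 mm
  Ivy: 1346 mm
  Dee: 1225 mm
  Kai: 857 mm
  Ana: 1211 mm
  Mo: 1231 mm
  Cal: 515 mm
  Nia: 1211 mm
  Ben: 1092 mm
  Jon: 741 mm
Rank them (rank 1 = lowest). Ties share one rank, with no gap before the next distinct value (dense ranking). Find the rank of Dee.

Sorted (ascending): 515, 741, 857, 1018, 1092, 1211, 1211, 1225, 1225, 1231, 1346
The 2 values of 1211 share dense rank 6.
The 2 values of 1225 share dense rank 7.
Remaining distinct values take the next consecutive integers.
Dee has value 1225 mm → rank 7.

7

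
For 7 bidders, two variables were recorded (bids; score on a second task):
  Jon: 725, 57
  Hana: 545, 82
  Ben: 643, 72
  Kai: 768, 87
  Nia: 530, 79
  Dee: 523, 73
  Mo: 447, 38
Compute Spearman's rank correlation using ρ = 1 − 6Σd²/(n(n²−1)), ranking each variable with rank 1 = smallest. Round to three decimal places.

Ranks of variable 1: 6, 4, 5, 7, 3, 2, 1
Ranks of variable 2: 2, 6, 3, 7, 5, 4, 1
d = r₁ − r₂: 4, -2, 2, 0, -2, -2, 0
d²: 16, 4, 4, 0, 4, 4, 0; Σd² = 32
ρ = 1 − 6·32/(7·48) = 1 − 192/336 = 0.429

0.429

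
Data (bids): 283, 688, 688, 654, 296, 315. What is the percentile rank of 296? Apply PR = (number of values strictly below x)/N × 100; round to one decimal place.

16.7

N = 6.
Strictly below 296: 1. Equal to 296: 1.
PR = 1/6 × 100 = 16.7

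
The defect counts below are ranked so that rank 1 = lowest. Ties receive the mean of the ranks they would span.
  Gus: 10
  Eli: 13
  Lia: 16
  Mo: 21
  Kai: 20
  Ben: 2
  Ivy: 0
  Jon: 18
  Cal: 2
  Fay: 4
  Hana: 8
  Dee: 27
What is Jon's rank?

Sorted (ascending): 0, 2, 2, 4, 8, 10, 13, 16, 18, 20, 21, 27
The 2 values of 2 occupy positions 2–3 → average rank (2+3)/2 = 2.5.
Jon has value 18 → rank 9.

9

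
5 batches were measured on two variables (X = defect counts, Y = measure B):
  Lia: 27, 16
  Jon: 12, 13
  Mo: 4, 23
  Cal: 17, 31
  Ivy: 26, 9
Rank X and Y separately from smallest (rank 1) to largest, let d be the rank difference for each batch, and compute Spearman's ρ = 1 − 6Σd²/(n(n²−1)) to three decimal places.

Ranks of variable 1: 5, 2, 1, 3, 4
Ranks of variable 2: 3, 2, 4, 5, 1
d = r₁ − r₂: 2, 0, -3, -2, 3
d²: 4, 0, 9, 4, 9; Σd² = 26
ρ = 1 − 6·26/(5·24) = 1 − 156/120 = -0.300

-0.300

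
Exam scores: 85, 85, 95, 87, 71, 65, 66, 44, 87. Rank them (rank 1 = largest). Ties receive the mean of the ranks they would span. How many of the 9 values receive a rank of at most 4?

Sorted (descending): 95, 87, 87, 85, 85, 71, 66, 65, 44
The 2 values of 87 occupy positions 2–3 → average rank (2+3)/2 = 2.5.
The 2 values of 85 occupy positions 4–5 → average rank (4+5)/2 = 4.5.
Ranks ≤ 4: {1, 2.5, 2.5} → 3 values.

3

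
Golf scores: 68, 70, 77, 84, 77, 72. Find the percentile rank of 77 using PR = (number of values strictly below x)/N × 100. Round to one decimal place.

50.0

N = 6.
Strictly below 77: 3. Equal to 77: 2.
PR = 3/6 × 100 = 50.0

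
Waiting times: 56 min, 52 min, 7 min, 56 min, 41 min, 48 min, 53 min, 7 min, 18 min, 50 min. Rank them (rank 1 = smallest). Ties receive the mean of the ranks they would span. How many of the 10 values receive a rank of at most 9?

Sorted (ascending): 7, 7, 18, 41, 48, 50, 52, 53, 56, 56
The 2 values of 7 occupy positions 1–2 → average rank (1+2)/2 = 1.5.
The 2 values of 56 occupy positions 9–10 → average rank (9+10)/2 = 9.5.
Ranks ≤ 9: {1.5, 1.5, 3, 4, 5, 6, 7, 8} → 8 values.

8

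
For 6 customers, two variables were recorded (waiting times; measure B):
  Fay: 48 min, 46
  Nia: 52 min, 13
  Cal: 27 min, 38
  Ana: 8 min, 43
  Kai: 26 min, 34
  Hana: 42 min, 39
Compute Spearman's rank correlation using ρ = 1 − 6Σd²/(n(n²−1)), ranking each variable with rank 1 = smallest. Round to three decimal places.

-0.200

Ranks of variable 1: 5, 6, 3, 1, 2, 4
Ranks of variable 2: 6, 1, 3, 5, 2, 4
d = r₁ − r₂: -1, 5, 0, -4, 0, 0
d²: 1, 25, 0, 16, 0, 0; Σd² = 42
ρ = 1 − 6·42/(6·35) = 1 − 252/210 = -0.200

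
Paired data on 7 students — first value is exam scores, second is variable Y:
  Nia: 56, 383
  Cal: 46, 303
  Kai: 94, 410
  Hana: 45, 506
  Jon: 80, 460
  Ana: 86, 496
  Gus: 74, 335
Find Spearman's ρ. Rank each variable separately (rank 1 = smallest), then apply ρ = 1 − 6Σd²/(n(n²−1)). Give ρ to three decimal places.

Ranks of variable 1: 3, 2, 7, 1, 5, 6, 4
Ranks of variable 2: 3, 1, 4, 7, 5, 6, 2
d = r₁ − r₂: 0, 1, 3, -6, 0, 0, 2
d²: 0, 1, 9, 36, 0, 0, 4; Σd² = 50
ρ = 1 − 6·50/(7·48) = 1 − 300/336 = 0.107

0.107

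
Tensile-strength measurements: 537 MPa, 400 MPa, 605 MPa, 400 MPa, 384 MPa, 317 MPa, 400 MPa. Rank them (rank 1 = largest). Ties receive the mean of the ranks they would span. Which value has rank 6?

384

Sorted (descending): 605, 537, 400, 400, 400, 384, 317
The 3 values of 400 occupy positions 3–5 → average rank 4.
Rank 6 → value 384.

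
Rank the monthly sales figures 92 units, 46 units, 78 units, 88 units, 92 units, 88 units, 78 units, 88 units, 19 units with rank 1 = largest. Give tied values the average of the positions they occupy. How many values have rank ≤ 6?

Sorted (descending): 92, 92, 88, 88, 88, 78, 78, 46, 19
The 2 values of 92 occupy positions 1–2 → average rank (1+2)/2 = 1.5.
The 3 values of 88 occupy positions 3–5 → average rank 4.
The 2 values of 78 occupy positions 6–7 → average rank (6+7)/2 = 6.5.
Ranks ≤ 6: {1.5, 1.5, 4, 4, 4} → 5 values.

5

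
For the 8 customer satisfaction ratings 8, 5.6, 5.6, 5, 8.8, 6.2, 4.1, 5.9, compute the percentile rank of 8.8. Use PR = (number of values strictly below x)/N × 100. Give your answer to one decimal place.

N = 8.
Strictly below 8.8: 7. Equal to 8.8: 1.
PR = 7/8 × 100 = 87.5

87.5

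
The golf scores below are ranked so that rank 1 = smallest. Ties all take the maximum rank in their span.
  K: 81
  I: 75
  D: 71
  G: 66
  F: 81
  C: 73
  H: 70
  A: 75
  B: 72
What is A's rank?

Sorted (ascending): 66, 70, 71, 72, 73, 75, 75, 81, 81
The 2 values of 75 occupy positions 6–7 → each gets rank 7.
The 2 values of 81 occupy positions 8–9 → each gets rank 9.
A has value 75 → rank 7.

7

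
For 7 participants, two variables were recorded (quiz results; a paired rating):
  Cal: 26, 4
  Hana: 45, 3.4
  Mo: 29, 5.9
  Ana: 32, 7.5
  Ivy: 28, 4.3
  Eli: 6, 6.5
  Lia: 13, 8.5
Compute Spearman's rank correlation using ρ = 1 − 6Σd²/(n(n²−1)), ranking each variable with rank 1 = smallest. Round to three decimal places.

Ranks of variable 1: 3, 7, 5, 6, 4, 1, 2
Ranks of variable 2: 2, 1, 4, 6, 3, 5, 7
d = r₁ − r₂: 1, 6, 1, 0, 1, -4, -5
d²: 1, 36, 1, 0, 1, 16, 25; Σd² = 80
ρ = 1 − 6·80/(7·48) = 1 − 480/336 = -0.429

-0.429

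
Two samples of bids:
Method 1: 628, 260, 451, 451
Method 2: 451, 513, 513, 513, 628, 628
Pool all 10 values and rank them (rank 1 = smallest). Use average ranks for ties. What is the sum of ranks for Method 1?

Sorted (ascending): 260, 451, 451, 451, 513, 513, 513, 628, 628, 628
The 3 values of 451 occupy positions 2–4 → average rank 3.
The 3 values of 513 occupy positions 5–7 → average rank 6.
The 3 values of 628 occupy positions 8–10 → average rank 9.
Method 1 values → pooled ranks: 628→9, 260→1, 451→3, 451→3
Rank sum = 9 + 1 + 3 + 3 = 16

16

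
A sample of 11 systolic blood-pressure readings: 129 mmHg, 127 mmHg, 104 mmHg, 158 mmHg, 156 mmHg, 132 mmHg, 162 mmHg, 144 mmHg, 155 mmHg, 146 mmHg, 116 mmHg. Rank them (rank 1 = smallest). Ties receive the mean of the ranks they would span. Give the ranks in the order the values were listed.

4, 3, 1, 10, 9, 5, 11, 6, 8, 7, 2

Sorted (ascending): 104, 116, 127, 129, 132, 144, 146, 155, 156, 158, 162
No ties — each value takes its position as its rank.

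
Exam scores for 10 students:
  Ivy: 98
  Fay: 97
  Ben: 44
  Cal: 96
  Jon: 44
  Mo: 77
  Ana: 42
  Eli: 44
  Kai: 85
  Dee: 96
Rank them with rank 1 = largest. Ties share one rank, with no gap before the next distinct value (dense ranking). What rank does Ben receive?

6

Sorted (descending): 98, 97, 96, 96, 85, 77, 44, 44, 44, 42
The 2 values of 96 share dense rank 3.
The 3 values of 44 share dense rank 6.
Remaining distinct values take the next consecutive integers.
Ben has value 44 → rank 6.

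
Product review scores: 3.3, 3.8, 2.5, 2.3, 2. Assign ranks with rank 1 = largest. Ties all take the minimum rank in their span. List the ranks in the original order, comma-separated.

Sorted (descending): 3.8, 3.3, 2.5, 2.3, 2
No ties — each value takes its position as its rank.

2, 1, 3, 4, 5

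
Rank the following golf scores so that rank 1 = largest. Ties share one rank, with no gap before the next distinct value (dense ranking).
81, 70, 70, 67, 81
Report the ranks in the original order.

Sorted (descending): 81, 81, 70, 70, 67
The 2 values of 81 share dense rank 1.
The 2 values of 70 share dense rank 2.
Remaining distinct values take the next consecutive integers.

1, 2, 2, 3, 1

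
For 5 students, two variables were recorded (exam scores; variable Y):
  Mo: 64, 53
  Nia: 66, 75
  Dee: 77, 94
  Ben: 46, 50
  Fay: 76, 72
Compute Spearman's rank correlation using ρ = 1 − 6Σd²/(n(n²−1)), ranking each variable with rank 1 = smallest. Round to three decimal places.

Ranks of variable 1: 2, 3, 5, 1, 4
Ranks of variable 2: 2, 4, 5, 1, 3
d = r₁ − r₂: 0, -1, 0, 0, 1
d²: 0, 1, 0, 0, 1; Σd² = 2
ρ = 1 − 6·2/(5·24) = 1 − 12/120 = 0.900

0.900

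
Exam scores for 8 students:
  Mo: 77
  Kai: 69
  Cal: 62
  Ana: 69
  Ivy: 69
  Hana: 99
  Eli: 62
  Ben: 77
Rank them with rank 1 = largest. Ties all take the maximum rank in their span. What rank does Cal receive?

Sorted (descending): 99, 77, 77, 69, 69, 69, 62, 62
The 2 values of 77 occupy positions 2–3 → each gets rank 3.
The 3 values of 69 occupy positions 4–6 → each gets rank 6.
The 2 values of 62 occupy positions 7–8 → each gets rank 8.
Cal has value 62 → rank 8.

8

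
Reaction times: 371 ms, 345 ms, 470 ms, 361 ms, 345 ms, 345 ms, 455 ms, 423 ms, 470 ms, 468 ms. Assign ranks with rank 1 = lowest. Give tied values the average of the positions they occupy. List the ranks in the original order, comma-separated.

Sorted (ascending): 345, 345, 345, 361, 371, 423, 455, 468, 470, 470
The 3 values of 345 occupy positions 1–3 → average rank 2.
The 2 values of 470 occupy positions 9–10 → average rank (9+10)/2 = 9.5.

5, 2, 9.5, 4, 2, 2, 7, 6, 9.5, 8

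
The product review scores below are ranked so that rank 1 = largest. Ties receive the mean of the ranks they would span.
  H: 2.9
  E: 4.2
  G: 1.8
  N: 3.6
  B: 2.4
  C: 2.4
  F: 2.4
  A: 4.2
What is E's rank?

Sorted (descending): 4.2, 4.2, 3.6, 2.9, 2.4, 2.4, 2.4, 1.8
The 2 values of 4.2 occupy positions 1–2 → average rank (1+2)/2 = 1.5.
The 3 values of 2.4 occupy positions 5–7 → average rank 6.
E has value 4.2 → rank 1.5.

1.5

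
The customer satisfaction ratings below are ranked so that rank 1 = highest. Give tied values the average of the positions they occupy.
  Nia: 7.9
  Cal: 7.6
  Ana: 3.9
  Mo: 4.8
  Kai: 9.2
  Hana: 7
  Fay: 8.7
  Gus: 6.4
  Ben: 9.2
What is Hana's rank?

6

Sorted (descending): 9.2, 9.2, 8.7, 7.9, 7.6, 7, 6.4, 4.8, 3.9
The 2 values of 9.2 occupy positions 1–2 → average rank (1+2)/2 = 1.5.
Hana has value 7 → rank 6.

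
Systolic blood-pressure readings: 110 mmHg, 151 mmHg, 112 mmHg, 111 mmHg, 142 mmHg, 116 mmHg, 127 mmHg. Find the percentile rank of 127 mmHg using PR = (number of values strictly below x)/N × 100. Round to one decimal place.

N = 7.
Strictly below 127: 4. Equal to 127: 1.
PR = 4/7 × 100 = 57.1

57.1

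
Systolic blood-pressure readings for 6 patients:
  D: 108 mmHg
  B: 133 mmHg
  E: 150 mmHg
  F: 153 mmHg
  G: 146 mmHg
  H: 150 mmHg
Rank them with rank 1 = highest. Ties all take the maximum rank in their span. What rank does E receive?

3

Sorted (descending): 153, 150, 150, 146, 133, 108
The 2 values of 150 occupy positions 2–3 → each gets rank 3.
E has value 150 mmHg → rank 3.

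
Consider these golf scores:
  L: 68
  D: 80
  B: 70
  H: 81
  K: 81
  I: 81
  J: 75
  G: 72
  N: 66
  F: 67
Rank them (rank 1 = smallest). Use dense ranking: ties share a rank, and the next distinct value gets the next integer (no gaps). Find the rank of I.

8

Sorted (ascending): 66, 67, 68, 70, 72, 75, 80, 81, 81, 81
The 3 values of 81 share dense rank 8.
Remaining distinct values take the next consecutive integers.
I has value 81 → rank 8.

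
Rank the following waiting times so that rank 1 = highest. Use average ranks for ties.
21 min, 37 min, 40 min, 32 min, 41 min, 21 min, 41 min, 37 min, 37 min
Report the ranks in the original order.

Sorted (descending): 41, 41, 40, 37, 37, 37, 32, 21, 21
The 2 values of 41 occupy positions 1–2 → average rank (1+2)/2 = 1.5.
The 3 values of 37 occupy positions 4–6 → average rank 5.
The 2 values of 21 occupy positions 8–9 → average rank (8+9)/2 = 8.5.

8.5, 5, 3, 7, 1.5, 8.5, 1.5, 5, 5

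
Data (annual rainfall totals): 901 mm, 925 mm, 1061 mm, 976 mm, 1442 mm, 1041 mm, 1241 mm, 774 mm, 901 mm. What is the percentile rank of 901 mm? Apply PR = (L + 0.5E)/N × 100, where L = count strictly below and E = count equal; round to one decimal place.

22.2

N = 9.
Strictly below 901: 1. Equal to 901: 2.
PR = (1 + 0.5·2)/9 × 100 = 22.2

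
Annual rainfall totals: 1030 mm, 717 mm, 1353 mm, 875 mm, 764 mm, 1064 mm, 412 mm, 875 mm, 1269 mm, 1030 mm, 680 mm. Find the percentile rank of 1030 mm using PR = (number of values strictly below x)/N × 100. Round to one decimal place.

N = 11.
Strictly below 1030: 6. Equal to 1030: 2.
PR = 6/11 × 100 = 54.5

54.5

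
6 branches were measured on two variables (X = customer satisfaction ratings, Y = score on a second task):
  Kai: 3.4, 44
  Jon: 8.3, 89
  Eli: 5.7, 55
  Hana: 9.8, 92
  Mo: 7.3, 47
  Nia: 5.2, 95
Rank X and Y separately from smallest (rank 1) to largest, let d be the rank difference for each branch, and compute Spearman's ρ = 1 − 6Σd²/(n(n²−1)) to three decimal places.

0.371

Ranks of variable 1: 1, 5, 3, 6, 4, 2
Ranks of variable 2: 1, 4, 3, 5, 2, 6
d = r₁ − r₂: 0, 1, 0, 1, 2, -4
d²: 0, 1, 0, 1, 4, 16; Σd² = 22
ρ = 1 − 6·22/(6·35) = 1 − 132/210 = 0.371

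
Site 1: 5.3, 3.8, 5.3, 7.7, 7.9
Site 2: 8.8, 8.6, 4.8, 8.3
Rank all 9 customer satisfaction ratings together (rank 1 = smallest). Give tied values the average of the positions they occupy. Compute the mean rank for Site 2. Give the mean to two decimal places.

Sorted (ascending): 3.8, 4.8, 5.3, 5.3, 7.7, 7.9, 8.3, 8.6, 8.8
The 2 values of 5.3 occupy positions 3–4 → average rank (3+4)/2 = 3.5.
Site 2 values → pooled ranks: 8.8→9, 8.6→8, 4.8→2, 8.3→7
Mean rank = (9 + 8 + 2 + 7) / 4 = 6.50

6.50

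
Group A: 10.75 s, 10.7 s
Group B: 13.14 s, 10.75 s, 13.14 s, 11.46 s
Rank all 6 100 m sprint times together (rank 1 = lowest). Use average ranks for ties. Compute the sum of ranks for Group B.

17.5

Sorted (ascending): 10.7, 10.75, 10.75, 11.46, 13.14, 13.14
The 2 values of 10.75 occupy positions 2–3 → average rank (2+3)/2 = 2.5.
The 2 values of 13.14 occupy positions 5–6 → average rank (5+6)/2 = 5.5.
Group B values → pooled ranks: 13.14→5.5, 10.75→2.5, 13.14→5.5, 11.46→4
Rank sum = 5.5 + 2.5 + 5.5 + 4 = 17.5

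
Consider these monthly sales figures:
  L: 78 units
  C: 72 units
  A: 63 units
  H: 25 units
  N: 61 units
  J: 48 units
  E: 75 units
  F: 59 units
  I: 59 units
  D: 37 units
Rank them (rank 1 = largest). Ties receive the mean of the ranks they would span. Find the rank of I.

Sorted (descending): 78, 75, 72, 63, 61, 59, 59, 48, 37, 25
The 2 values of 59 occupy positions 6–7 → average rank (6+7)/2 = 6.5.
I has value 59 units → rank 6.5.

6.5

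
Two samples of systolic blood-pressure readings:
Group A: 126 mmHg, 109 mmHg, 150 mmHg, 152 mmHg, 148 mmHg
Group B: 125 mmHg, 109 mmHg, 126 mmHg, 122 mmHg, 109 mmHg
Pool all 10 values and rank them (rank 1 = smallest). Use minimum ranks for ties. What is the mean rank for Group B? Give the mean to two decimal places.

3.40

Sorted (ascending): 109, 109, 109, 122, 125, 126, 126, 148, 150, 152
The 3 values of 109 occupy positions 1–3 → each gets rank 1.
The 2 values of 126 occupy positions 6–7 → each gets rank 6.
Group B values → pooled ranks: 125→5, 109→1, 126→6, 122→4, 109→1
Mean rank = (5 + 1 + 6 + 4 + 1) / 5 = 3.40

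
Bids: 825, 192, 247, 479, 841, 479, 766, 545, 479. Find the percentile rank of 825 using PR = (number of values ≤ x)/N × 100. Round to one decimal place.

N = 9.
Strictly below 825: 7. Equal to 825: 1.
PR = 8/9 × 100 = 88.9

88.9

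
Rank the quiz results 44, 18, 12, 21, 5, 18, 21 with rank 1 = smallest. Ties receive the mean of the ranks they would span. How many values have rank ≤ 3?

Sorted (ascending): 5, 12, 18, 18, 21, 21, 44
The 2 values of 18 occupy positions 3–4 → average rank (3+4)/2 = 3.5.
The 2 values of 21 occupy positions 5–6 → average rank (5+6)/2 = 5.5.
Ranks ≤ 3: {1, 2} → 2 values.

2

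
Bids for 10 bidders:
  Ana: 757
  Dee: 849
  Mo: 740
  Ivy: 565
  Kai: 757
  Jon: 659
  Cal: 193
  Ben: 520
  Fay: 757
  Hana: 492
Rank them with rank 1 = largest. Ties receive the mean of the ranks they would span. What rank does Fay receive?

Sorted (descending): 849, 757, 757, 757, 740, 659, 565, 520, 492, 193
The 3 values of 757 occupy positions 2–4 → average rank 3.
Fay has value 757 → rank 3.

3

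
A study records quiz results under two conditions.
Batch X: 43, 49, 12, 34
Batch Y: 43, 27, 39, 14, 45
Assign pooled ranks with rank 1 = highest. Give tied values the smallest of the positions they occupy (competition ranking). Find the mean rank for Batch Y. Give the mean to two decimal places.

5.00

Sorted (descending): 49, 45, 43, 43, 39, 34, 27, 14, 12
The 2 values of 43 occupy positions 3–4 → each gets rank 3.
Batch Y values → pooled ranks: 43→3, 27→7, 39→5, 14→8, 45→2
Mean rank = (3 + 7 + 5 + 8 + 2) / 5 = 5.00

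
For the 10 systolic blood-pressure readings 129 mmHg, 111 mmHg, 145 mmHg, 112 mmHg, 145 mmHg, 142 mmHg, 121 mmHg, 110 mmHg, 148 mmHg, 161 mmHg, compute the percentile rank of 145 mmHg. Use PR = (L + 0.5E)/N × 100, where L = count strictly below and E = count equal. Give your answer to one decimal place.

N = 10.
Strictly below 145: 6. Equal to 145: 2.
PR = (6 + 0.5·2)/10 × 100 = 70.0

70.0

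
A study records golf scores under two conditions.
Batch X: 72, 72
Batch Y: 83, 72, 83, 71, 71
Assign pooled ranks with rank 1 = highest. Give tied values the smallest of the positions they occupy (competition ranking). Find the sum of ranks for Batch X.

6

Sorted (descending): 83, 83, 72, 72, 72, 71, 71
The 2 values of 83 occupy positions 1–2 → each gets rank 1.
The 3 values of 72 occupy positions 3–5 → each gets rank 3.
The 2 values of 71 occupy positions 6–7 → each gets rank 6.
Batch X values → pooled ranks: 72→3, 72→3
Rank sum = 3 + 3 = 6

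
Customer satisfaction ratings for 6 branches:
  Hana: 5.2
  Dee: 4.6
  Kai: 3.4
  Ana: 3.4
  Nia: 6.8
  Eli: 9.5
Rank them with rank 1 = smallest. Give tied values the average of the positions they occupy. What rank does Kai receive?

1.5

Sorted (ascending): 3.4, 3.4, 4.6, 5.2, 6.8, 9.5
The 2 values of 3.4 occupy positions 1–2 → average rank (1+2)/2 = 1.5.
Kai has value 3.4 → rank 1.5.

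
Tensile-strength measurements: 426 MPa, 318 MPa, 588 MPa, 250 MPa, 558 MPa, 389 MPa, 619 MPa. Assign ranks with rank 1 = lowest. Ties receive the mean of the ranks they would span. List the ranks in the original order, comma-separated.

Sorted (ascending): 250, 318, 389, 426, 558, 588, 619
No ties — each value takes its position as its rank.

4, 2, 6, 1, 5, 3, 7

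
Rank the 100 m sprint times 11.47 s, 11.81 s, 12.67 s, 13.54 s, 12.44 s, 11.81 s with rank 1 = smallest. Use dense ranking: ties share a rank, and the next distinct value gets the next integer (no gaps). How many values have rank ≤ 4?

Sorted (ascending): 11.47, 11.81, 11.81, 12.44, 12.67, 13.54
The 2 values of 11.81 share dense rank 2.
Remaining distinct values take the next consecutive integers.
Ranks ≤ 4: {1, 2, 2, 3, 4} → 5 values.

5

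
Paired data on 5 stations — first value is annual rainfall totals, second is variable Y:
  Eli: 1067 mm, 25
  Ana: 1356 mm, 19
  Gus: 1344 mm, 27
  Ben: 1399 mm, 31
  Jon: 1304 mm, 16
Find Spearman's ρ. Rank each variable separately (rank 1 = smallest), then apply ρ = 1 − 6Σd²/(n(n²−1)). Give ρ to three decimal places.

Ranks of variable 1: 1, 4, 3, 5, 2
Ranks of variable 2: 3, 2, 4, 5, 1
d = r₁ − r₂: -2, 2, -1, 0, 1
d²: 4, 4, 1, 0, 1; Σd² = 10
ρ = 1 − 6·10/(5·24) = 1 − 60/120 = 0.500

0.500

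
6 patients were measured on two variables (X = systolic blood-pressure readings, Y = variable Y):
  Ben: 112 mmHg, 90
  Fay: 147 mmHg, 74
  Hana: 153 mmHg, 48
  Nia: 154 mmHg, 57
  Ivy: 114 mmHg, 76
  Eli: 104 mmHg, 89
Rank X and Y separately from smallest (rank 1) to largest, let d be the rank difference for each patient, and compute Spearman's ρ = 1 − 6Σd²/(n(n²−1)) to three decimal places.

-0.886

Ranks of variable 1: 2, 4, 5, 6, 3, 1
Ranks of variable 2: 6, 3, 1, 2, 4, 5
d = r₁ − r₂: -4, 1, 4, 4, -1, -4
d²: 16, 1, 16, 16, 1, 16; Σd² = 66
ρ = 1 − 6·66/(6·35) = 1 − 396/210 = -0.886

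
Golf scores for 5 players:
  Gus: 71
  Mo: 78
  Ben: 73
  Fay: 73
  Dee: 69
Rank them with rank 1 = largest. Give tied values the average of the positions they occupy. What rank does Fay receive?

2.5

Sorted (descending): 78, 73, 73, 71, 69
The 2 values of 73 occupy positions 2–3 → average rank (2+3)/2 = 2.5.
Fay has value 73 → rank 2.5.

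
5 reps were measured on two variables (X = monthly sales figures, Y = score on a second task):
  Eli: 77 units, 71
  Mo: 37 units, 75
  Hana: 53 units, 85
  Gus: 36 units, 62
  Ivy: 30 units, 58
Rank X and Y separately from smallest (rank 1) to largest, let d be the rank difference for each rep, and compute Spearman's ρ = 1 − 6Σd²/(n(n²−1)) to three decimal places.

Ranks of variable 1: 5, 3, 4, 2, 1
Ranks of variable 2: 3, 4, 5, 2, 1
d = r₁ − r₂: 2, -1, -1, 0, 0
d²: 4, 1, 1, 0, 0; Σd² = 6
ρ = 1 − 6·6/(5·24) = 1 − 36/120 = 0.700

0.700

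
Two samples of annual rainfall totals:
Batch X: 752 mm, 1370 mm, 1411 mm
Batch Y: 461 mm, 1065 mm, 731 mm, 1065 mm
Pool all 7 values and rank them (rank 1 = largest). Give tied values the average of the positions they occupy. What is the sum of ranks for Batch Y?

20

Sorted (descending): 1411, 1370, 1065, 1065, 752, 731, 461
The 2 values of 1065 occupy positions 3–4 → average rank (3+4)/2 = 3.5.
Batch Y values → pooled ranks: 461→7, 1065→3.5, 731→6, 1065→3.5
Rank sum = 7 + 3.5 + 6 + 3.5 = 20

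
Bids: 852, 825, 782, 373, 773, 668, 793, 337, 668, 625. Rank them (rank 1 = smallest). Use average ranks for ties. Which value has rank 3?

625

Sorted (ascending): 337, 373, 625, 668, 668, 773, 782, 793, 825, 852
The 2 values of 668 occupy positions 4–5 → average rank (4+5)/2 = 4.5.
Rank 3 → value 625.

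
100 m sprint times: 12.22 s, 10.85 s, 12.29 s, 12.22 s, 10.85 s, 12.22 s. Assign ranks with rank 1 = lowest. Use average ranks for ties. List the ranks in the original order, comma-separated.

Sorted (ascending): 10.85, 10.85, 12.22, 12.22, 12.22, 12.29
The 2 values of 10.85 occupy positions 1–2 → average rank (1+2)/2 = 1.5.
The 3 values of 12.22 occupy positions 3–5 → average rank 4.

4, 1.5, 6, 4, 1.5, 4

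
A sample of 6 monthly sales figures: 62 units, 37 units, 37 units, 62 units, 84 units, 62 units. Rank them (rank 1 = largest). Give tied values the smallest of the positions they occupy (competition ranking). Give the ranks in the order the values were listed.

2, 5, 5, 2, 1, 2

Sorted (descending): 84, 62, 62, 62, 37, 37
The 3 values of 62 occupy positions 2–4 → each gets rank 2.
The 2 values of 37 occupy positions 5–6 → each gets rank 5.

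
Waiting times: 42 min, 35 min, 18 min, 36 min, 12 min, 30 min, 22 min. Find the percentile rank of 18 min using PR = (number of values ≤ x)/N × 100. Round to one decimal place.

28.6

N = 7.
Strictly below 18: 1. Equal to 18: 1.
PR = 2/7 × 100 = 28.6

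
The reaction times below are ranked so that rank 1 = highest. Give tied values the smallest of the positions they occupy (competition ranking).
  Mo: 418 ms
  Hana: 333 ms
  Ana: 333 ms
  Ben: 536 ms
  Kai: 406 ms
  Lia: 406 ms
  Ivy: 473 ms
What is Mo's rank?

Sorted (descending): 536, 473, 418, 406, 406, 333, 333
The 2 values of 406 occupy positions 4–5 → each gets rank 4.
The 2 values of 333 occupy positions 6–7 → each gets rank 6.
Mo has value 418 ms → rank 3.

3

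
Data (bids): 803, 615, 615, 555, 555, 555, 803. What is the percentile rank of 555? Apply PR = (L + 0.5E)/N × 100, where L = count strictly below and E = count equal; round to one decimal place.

21.4

N = 7.
Strictly below 555: 0. Equal to 555: 3.
PR = (0 + 0.5·3)/7 × 100 = 21.4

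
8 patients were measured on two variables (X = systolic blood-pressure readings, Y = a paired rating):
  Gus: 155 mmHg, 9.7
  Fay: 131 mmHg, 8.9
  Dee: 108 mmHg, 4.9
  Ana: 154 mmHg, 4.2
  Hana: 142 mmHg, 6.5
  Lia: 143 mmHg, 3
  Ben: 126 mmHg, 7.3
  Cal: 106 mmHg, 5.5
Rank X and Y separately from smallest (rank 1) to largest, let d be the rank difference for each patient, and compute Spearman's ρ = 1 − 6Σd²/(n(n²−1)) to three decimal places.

Ranks of variable 1: 8, 4, 2, 7, 5, 6, 3, 1
Ranks of variable 2: 8, 7, 3, 2, 5, 1, 6, 4
d = r₁ − r₂: 0, -3, -1, 5, 0, 5, -3, -3
d²: 0, 9, 1, 25, 0, 25, 9, 9; Σd² = 78
ρ = 1 − 6·78/(8·63) = 1 − 468/504 = 0.071

0.071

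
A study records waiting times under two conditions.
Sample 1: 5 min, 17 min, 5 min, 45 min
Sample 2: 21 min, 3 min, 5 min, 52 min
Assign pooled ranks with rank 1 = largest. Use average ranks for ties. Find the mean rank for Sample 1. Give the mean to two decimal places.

Sorted (descending): 52, 45, 21, 17, 5, 5, 5, 3
The 3 values of 5 occupy positions 5–7 → average rank 6.
Sample 1 values → pooled ranks: 5→6, 17→4, 5→6, 45→2
Mean rank = (6 + 4 + 6 + 2) / 4 = 4.50

4.50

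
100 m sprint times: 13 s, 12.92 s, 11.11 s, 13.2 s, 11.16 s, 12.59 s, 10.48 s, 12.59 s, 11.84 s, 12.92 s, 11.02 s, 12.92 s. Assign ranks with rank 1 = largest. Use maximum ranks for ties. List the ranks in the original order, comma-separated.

Sorted (descending): 13.2, 13, 12.92, 12.92, 12.92, 12.59, 12.59, 11.84, 11.16, 11.11, 11.02, 10.48
The 3 values of 12.92 occupy positions 3–5 → each gets rank 5.
The 2 values of 12.59 occupy positions 6–7 → each gets rank 7.

2, 5, 10, 1, 9, 7, 12, 7, 8, 5, 11, 5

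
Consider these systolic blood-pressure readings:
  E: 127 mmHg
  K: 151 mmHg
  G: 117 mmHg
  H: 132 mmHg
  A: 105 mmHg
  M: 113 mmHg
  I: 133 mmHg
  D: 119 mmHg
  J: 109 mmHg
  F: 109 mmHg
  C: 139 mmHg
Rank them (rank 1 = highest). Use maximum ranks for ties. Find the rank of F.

Sorted (descending): 151, 139, 133, 132, 127, 119, 117, 113, 109, 109, 105
The 2 values of 109 occupy positions 9–10 → each gets rank 10.
F has value 109 mmHg → rank 10.

10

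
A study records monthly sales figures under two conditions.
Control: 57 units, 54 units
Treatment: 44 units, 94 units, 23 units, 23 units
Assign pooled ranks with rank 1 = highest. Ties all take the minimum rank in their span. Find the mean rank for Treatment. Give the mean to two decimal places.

3.75

Sorted (descending): 94, 57, 54, 44, 23, 23
The 2 values of 23 occupy positions 5–6 → each gets rank 5.
Treatment values → pooled ranks: 44→4, 94→1, 23→5, 23→5
Mean rank = (4 + 1 + 5 + 5) / 4 = 3.75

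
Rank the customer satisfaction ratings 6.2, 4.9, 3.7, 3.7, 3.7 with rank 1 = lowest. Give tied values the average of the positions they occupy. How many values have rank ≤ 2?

Sorted (ascending): 3.7, 3.7, 3.7, 4.9, 6.2
The 3 values of 3.7 occupy positions 1–3 → average rank 2.
Ranks ≤ 2: {2, 2, 2} → 3 values.

3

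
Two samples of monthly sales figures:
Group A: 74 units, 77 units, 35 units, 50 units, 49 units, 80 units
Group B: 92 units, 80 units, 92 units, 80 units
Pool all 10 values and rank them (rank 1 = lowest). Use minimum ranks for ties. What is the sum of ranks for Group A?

21

Sorted (ascending): 35, 49, 50, 74, 77, 80, 80, 80, 92, 92
The 3 values of 80 occupy positions 6–8 → each gets rank 6.
The 2 values of 92 occupy positions 9–10 → each gets rank 9.
Group A values → pooled ranks: 74→4, 77→5, 35→1, 50→3, 49→2, 80→6
Rank sum = 4 + 5 + 1 + 3 + 2 + 6 = 21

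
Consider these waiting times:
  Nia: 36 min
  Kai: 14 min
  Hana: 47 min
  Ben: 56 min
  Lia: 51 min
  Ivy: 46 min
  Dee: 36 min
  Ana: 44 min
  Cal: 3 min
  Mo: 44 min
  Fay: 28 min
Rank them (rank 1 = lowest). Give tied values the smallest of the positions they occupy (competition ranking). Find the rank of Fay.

Sorted (ascending): 3, 14, 28, 36, 36, 44, 44, 46, 47, 51, 56
The 2 values of 36 occupy positions 4–5 → each gets rank 4.
The 2 values of 44 occupy positions 6–7 → each gets rank 6.
Fay has value 28 min → rank 3.

3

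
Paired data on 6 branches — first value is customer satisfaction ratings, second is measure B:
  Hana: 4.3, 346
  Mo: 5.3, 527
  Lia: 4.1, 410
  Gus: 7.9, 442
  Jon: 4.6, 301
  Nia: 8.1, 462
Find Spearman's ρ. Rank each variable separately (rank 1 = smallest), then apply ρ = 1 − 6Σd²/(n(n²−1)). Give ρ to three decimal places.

Ranks of variable 1: 2, 4, 1, 5, 3, 6
Ranks of variable 2: 2, 6, 3, 4, 1, 5
d = r₁ − r₂: 0, -2, -2, 1, 2, 1
d²: 0, 4, 4, 1, 4, 1; Σd² = 14
ρ = 1 − 6·14/(6·35) = 1 − 84/210 = 0.600

0.600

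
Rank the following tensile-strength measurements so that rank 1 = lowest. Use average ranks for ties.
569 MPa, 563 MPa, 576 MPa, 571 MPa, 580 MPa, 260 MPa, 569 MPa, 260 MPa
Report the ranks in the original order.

4.5, 3, 7, 6, 8, 1.5, 4.5, 1.5

Sorted (ascending): 260, 260, 563, 569, 569, 571, 576, 580
The 2 values of 260 occupy positions 1–2 → average rank (1+2)/2 = 1.5.
The 2 values of 569 occupy positions 4–5 → average rank (4+5)/2 = 4.5.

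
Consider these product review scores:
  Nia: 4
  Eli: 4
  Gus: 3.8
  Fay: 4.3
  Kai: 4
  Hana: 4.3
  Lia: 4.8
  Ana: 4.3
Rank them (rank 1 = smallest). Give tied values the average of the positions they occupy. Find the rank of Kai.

Sorted (ascending): 3.8, 4, 4, 4, 4.3, 4.3, 4.3, 4.8
The 3 values of 4 occupy positions 2–4 → average rank 3.
The 3 values of 4.3 occupy positions 5–7 → average rank 6.
Kai has value 4 → rank 3.

3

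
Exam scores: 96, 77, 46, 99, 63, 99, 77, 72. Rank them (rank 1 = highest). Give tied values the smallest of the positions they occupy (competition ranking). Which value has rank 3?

Sorted (descending): 99, 99, 96, 77, 77, 72, 63, 46
The 2 values of 99 occupy positions 1–2 → each gets rank 1.
The 2 values of 77 occupy positions 4–5 → each gets rank 4.
Rank 3 → value 96.

96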